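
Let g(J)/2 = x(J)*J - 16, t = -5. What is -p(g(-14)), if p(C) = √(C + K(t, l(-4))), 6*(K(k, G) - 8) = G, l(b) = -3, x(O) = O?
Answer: -7*√30/2 ≈ -19.170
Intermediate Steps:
g(J) = -32 + 2*J² (g(J) = 2*(J*J - 16) = 2*(J² - 16) = 2*(-16 + J²) = -32 + 2*J²)
K(k, G) = 8 + G/6
p(C) = √(15/2 + C) (p(C) = √(C + (8 + (⅙)*(-3))) = √(C + (8 - ½)) = √(C + 15/2) = √(15/2 + C))
-p(g(-14)) = -√(30 + 4*(-32 + 2*(-14)²))/2 = -√(30 + 4*(-32 + 2*196))/2 = -√(30 + 4*(-32 + 392))/2 = -√(30 + 4*360)/2 = -√(30 + 1440)/2 = -√1470/2 = -7*√30/2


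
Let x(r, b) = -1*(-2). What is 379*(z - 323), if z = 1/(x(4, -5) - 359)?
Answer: -43703248/357 ≈ -1.2242e+5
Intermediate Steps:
x(r, b) = 2
z = -1/357 (z = 1/(2 - 359) = 1/(-357) = -1/357 ≈ -0.0028011)
379*(z - 323) = 379*(-1/357 - 323) = 379*(-115312/357) = -43703248/357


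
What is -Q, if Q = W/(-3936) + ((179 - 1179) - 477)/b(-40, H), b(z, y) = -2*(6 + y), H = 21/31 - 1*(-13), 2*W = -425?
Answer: -90238441/2400960 ≈ -37.584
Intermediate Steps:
W = -425/2 (W = (½)*(-425) = -425/2 ≈ -212.50)
H = 424/31 (H = 21*(1/31) + 13 = 21/31 + 13 = 424/31 ≈ 13.677)
b(z, y) = -12 - 2*y
Q = 90238441/2400960 (Q = -425/2/(-3936) + ((179 - 1179) - 477)/(-12 - 2*424/31) = -425/2*(-1/3936) + (-1000 - 477)/(-12 - 848/31) = 425/7872 - 1477/(-1220/31) = 425/7872 - 1477*(-31/1220) = 425/7872 + 45787/1220 = 90238441/2400960 ≈ 37.584)
-Q = -1*90238441/2400960 = -90238441/2400960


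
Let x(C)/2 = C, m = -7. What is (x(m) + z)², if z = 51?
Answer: 1369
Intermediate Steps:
x(C) = 2*C
(x(m) + z)² = (2*(-7) + 51)² = (-14 + 51)² = 37² = 1369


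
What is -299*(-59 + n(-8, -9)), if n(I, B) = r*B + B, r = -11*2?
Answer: -38870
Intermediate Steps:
r = -22
n(I, B) = -21*B (n(I, B) = -22*B + B = -21*B)
-299*(-59 + n(-8, -9)) = -299*(-59 - 21*(-9)) = -299*(-59 + 189) = -299*130 = -38870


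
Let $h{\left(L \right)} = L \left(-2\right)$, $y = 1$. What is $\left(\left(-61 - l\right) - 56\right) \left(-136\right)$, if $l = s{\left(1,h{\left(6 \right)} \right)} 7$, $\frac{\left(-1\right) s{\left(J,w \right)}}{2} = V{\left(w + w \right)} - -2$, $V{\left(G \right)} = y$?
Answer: $10200$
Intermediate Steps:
$V{\left(G \right)} = 1$
$h{\left(L \right)} = - 2 L$
$s{\left(J,w \right)} = -6$ ($s{\left(J,w \right)} = - 2 \left(1 - -2\right) = - 2 \left(1 + 2\right) = \left(-2\right) 3 = -6$)
$l = -42$ ($l = \left(-6\right) 7 = -42$)
$\left(\left(-61 - l\right) - 56\right) \left(-136\right) = \left(\left(-61 - -42\right) - 56\right) \left(-136\right) = \left(\left(-61 + 42\right) - 56\right) \left(-136\right) = \left(-19 - 56\right) \left(-136\right) = \left(-75\right) \left(-136\right) = 10200$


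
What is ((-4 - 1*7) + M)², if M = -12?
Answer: 529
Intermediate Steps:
((-4 - 1*7) + M)² = ((-4 - 1*7) - 12)² = ((-4 - 7) - 12)² = (-11 - 12)² = (-23)² = 529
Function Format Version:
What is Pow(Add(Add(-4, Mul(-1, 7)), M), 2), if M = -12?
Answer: 529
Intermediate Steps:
Pow(Add(Add(-4, Mul(-1, 7)), M), 2) = Pow(Add(Add(-4, Mul(-1, 7)), -12), 2) = Pow(Add(Add(-4, -7), -12), 2) = Pow(Add(-11, -12), 2) = Pow(-23, 2) = 529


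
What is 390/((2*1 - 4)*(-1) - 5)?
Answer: -130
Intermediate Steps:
390/((2*1 - 4)*(-1) - 5) = 390/((2 - 4)*(-1) - 5) = 390/(-2*(-1) - 5) = 390/(2 - 5) = 390/(-3) = 390*(-1/3) = -130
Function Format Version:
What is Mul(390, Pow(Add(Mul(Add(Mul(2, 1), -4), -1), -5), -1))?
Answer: -130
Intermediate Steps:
Mul(390, Pow(Add(Mul(Add(Mul(2, 1), -4), -1), -5), -1)) = Mul(390, Pow(Add(Mul(Add(2, -4), -1), -5), -1)) = Mul(390, Pow(Add(Mul(-2, -1), -5), -1)) = Mul(390, Pow(Add(2, -5), -1)) = Mul(390, Pow(-3, -1)) = Mul(390, Rational(-1, 3)) = -130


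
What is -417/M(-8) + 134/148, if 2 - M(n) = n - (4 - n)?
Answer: -7346/407 ≈ -18.049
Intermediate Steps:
M(n) = 6 - 2*n (M(n) = 2 - (n - (4 - n)) = 2 - (n + (-4 + n)) = 2 - (-4 + 2*n) = 2 + (4 - 2*n) = 6 - 2*n)
-417/M(-8) + 134/148 = -417/(6 - 2*(-8)) + 134/148 = -417/(6 + 16) + 134*(1/148) = -417/22 + 67/74 = -7346/407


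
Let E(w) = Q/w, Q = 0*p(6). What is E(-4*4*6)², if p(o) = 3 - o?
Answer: 0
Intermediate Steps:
Q = 0 (Q = 0*(3 - 1*6) = 0*(3 - 6) = 0*(-3) = 0)
E(w) = 0 (E(w) = 0/w = 0)
E(-4*4*6)² = 0² = 0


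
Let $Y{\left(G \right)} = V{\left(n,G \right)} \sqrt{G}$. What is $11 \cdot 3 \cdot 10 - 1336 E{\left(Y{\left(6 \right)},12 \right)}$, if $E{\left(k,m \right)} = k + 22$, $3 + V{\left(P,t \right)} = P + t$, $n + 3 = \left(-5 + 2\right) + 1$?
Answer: $-29062 + 2672 \sqrt{6} \approx -22517.0$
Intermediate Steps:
$n = -5$ ($n = -3 + \left(\left(-5 + 2\right) + 1\right) = -3 + \left(-3 + 1\right) = -3 - 2 = -5$)
$V{\left(P,t \right)} = -3 + P + t$ ($V{\left(P,t \right)} = -3 + \left(P + t\right) = -3 + P + t$)
$Y{\left(G \right)} = \sqrt{G} \left(-8 + G\right)$ ($Y{\left(G \right)} = \left(-3 - 5 + G\right) \sqrt{G} = \left(-8 + G\right) \sqrt{G} = \sqrt{G} \left(-8 + G\right)$)
$E{\left(k,m \right)} = 22 + k$
$11 \cdot 3 \cdot 10 - 1336 E{\left(Y{\left(6 \right)},12 \right)} = 11 \cdot 3 \cdot 10 - 1336 \left(22 + \sqrt{6} \left(-8 + 6\right)\right) = 33 \cdot 10 - 1336 \left(22 + \sqrt{6} \left(-2\right)\right) = 330 - 1336 \left(22 - 2 \sqrt{6}\right) = 330 - \left(29392 - 2672 \sqrt{6}\right) = -29062 + 2672 \sqrt{6}$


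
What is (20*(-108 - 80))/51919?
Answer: -3760/51919 ≈ -0.072420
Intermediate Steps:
(20*(-108 - 80))/51919 = (20*(-188))*(1/51919) = -3760*1/51919 = -3760/51919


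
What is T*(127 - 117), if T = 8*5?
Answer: 400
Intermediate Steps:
T = 40
T*(127 - 117) = 40*(127 - 117) = 40*10 = 400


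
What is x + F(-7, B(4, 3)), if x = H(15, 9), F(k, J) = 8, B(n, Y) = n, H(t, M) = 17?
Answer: 25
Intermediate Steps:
x = 17
x + F(-7, B(4, 3)) = 17 + 8 = 25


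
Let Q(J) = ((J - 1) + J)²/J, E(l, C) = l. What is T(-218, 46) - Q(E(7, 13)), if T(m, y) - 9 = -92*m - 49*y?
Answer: 124508/7 ≈ 17787.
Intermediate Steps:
T(m, y) = 9 - 92*m - 49*y (T(m, y) = 9 + (-92*m - 49*y) = 9 - 92*m - 49*y)
Q(J) = (-1 + 2*J)²/J (Q(J) = ((-1 + J) + J)²/J = (-1 + 2*J)²/J)
T(-218, 46) - Q(E(7, 13)) = (9 - 92*(-218) - 49*46) - (-1 + 2*7)²/7 = (9 + 20056 - 2254) - (-1 + 14)²/7 = 17811 - 13²/7 = 17811 - 169/7 = 124508/7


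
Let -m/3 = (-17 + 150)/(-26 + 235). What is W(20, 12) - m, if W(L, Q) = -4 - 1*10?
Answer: -133/11 ≈ -12.091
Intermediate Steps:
W(L, Q) = -14 (W(L, Q) = -4 - 10 = -14)
m = -21/11 (m = -3*(-17 + 150)/(-26 + 235) = -399/209 = -3*7/11 = -21/11 ≈ -1.9091)
W(20, 12) - m = -14 - 1*(-21/11) = -14 + 21/11 = -133/11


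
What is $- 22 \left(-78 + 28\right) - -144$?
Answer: $1244$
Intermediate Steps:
$- 22 \left(-78 + 28\right) - -144 = \left(-22\right) \left(-50\right) + 144 = 1100 + 144 = 1244$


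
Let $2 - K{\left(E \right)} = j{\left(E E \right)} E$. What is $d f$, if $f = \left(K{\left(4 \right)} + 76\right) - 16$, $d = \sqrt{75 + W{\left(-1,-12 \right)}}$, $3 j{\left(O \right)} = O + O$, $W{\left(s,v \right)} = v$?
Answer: $58 \sqrt{7} \approx 153.45$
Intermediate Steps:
$j{\left(O \right)} = \frac{2 O}{3}$ ($j{\left(O \right)} = \frac{O + O}{3} = \frac{2 O}{3}$)
$d = 3 \sqrt{7}$ ($d = \sqrt{75 - 12} = \sqrt{63} = 3 \sqrt{7} \approx 7.9373$)
$K{\left(E \right)} = 2 - \frac{2 E^{3}}{3}$ ($K{\left(E \right)} = 2 - \frac{2 E E}{3} E = 2 - \frac{2 E^{2}}{3} E = 2 - \frac{2 E^{3}}{3}$)
$f = \frac{58}{3}$ ($f = \left(\left(2 - \frac{2 \cdot 4^{3}}{3}\right) + 76\right) - 16 = \left(\left(2 - \frac{128}{3}\right) + 76\right) - 16 = \left(- \frac{122}{3} + 76\right) - 16 = \frac{106}{3} - 16 = \frac{58}{3} \approx 19.333$)
$d f = 3 \sqrt{7} \cdot \frac{58}{3} = 58 \sqrt{7}$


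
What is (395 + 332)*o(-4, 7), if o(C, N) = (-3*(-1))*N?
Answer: 15267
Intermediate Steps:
o(C, N) = 3*N
(395 + 332)*o(-4, 7) = (395 + 332)*(3*7) = 727*21 = 15267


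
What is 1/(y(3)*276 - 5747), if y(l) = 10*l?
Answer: 1/2533 ≈ 0.00039479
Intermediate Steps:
1/(y(3)*276 - 5747) = 1/((10*3)*276 - 5747) = 1/(30*276 - 5747) = 1/(8280 - 5747) = 1/2533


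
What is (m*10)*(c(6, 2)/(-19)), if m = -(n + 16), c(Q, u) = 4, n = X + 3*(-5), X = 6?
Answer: 280/19 ≈ 14.737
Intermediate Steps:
n = -9 (n = 6 + 3*(-5) = 6 - 15 = -9)
m = -7 (m = -(-9 + 16) = -1*7 = -7)
(m*10)*(c(6, 2)/(-19)) = (-7*10)*(4/(-19)) = -280*(-1)/19 = -70*(-4/19) = 280/19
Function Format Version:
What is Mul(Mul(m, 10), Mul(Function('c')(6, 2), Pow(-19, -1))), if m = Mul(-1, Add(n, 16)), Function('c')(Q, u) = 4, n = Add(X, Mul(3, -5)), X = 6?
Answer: Rational(280, 19) ≈ 14.737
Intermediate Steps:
n = -9 (n = Add(6, Mul(3, -5)) = Add(6, -15) = -9)
m = -7 (m = Mul(-1, Add(-9, 16)) = Mul(-1, 7) = -7)
Mul(Mul(m, 10), Mul(Function('c')(6, 2), Pow(-19, -1))) = Mul(Mul(-7, 10), Mul(4, Pow(-19, -1))) = Mul(-70, Mul(4, Rational(-1, 19))) = Mul(-70, Rational(-4, 19)) = Rational(280, 19)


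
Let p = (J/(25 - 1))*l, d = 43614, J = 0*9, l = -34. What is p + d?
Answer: 43614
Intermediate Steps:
J = 0
p = 0 (p = (0/(25 - 1))*(-34) = (0/24)*(-34) = ((1/24)*0)*(-34) = 0*(-34) = 0)
p + d = 0 + 43614 = 43614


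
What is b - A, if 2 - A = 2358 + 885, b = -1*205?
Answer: 3036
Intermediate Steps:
b = -205
A = -3241 (A = 2 - (2358 + 885) = 2 - 1*3243 = 2 - 3243 = -3241)
b - A = -205 - 1*(-3241) = -205 + 3241 = 3036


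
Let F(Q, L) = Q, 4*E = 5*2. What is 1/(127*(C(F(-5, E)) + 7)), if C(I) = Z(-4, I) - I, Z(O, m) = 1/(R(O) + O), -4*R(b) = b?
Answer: 3/4445 ≈ 0.00067492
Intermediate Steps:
R(b) = -b/4
E = 5/2 (E = (5*2)/4 = (1/4)*10 = 5/2 ≈ 2.5000)
Z(O, m) = 4/(3*O) (Z(O, m) = 1/(-O/4 + O) = 1/(3*O/4) = 4/(3*O))
C(I) = -1/3 - I (C(I) = (4/3)/(-4) - I = (4/3)*(-1/4) - I = -1/3 - I)
1/(127*(C(F(-5, E)) + 7)) = 1/(127*((-1/3 - 1*(-5)) + 7)) = 1/(127*((-1/3 + 5) + 7)) = 1/(127*(14/3 + 7)) = 1/(127*(35/3)) = 1/(4445/3) = 3/4445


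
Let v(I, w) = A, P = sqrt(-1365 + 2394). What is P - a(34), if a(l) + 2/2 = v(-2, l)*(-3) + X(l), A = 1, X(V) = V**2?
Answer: -1152 + 7*sqrt(21) ≈ -1119.9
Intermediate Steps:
P = 7*sqrt(21) (P = sqrt(1029) = 7*sqrt(21) ≈ 32.078)
v(I, w) = 1
a(l) = -4 + l**2 (a(l) = -1 + (1*(-3) + l**2) = -1 + (-3 + l**2) = -4 + l**2)
P - a(34) = 7*sqrt(21) - (-4 + 34**2) = 7*sqrt(21) - (-4 + 1156) = 7*sqrt(21) - 1*1152 = 7*sqrt(21) - 1152 = -1152 + 7*sqrt(21)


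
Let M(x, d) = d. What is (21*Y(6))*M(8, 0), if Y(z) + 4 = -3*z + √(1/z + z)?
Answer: 0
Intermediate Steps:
Y(z) = -4 + √(z + 1/z) - 3*z (Y(z) = -4 + (-3*z + √(1/z + z)) = -4 + (-3*z + √(z + 1/z)) = -4 + (√(z + 1/z) - 3*z) = -4 + √(z + 1/z) - 3*z)
(21*Y(6))*M(8, 0) = (21*(-4 + √(6 + 1/6) - 3*6))*0 = (21*(-4 + √(6 + ⅙) - 18))*0 = (21*(-4 + √(37/6) - 18))*0 = (21*(-4 + √222/6 - 18))*0 = (21*(-22 + √222/6))*0 = (-462 + 7*√222/2)*0 = 0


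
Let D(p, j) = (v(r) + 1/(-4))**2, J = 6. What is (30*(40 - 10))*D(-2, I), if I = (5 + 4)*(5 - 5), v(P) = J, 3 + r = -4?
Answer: 119025/4 ≈ 29756.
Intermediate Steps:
r = -7 (r = -3 - 4 = -7)
v(P) = 6
I = 0 (I = 9*0 = 0)
D(p, j) = 529/16 (D(p, j) = (6 + 1/(-4))**2 = (6 - 1/4)**2 = (23/4)**2 = 529/16)
(30*(40 - 10))*D(-2, I) = (30*(40 - 10))*(529/16) = (30*30)*(529/16) = 900*(529/16) = 119025/4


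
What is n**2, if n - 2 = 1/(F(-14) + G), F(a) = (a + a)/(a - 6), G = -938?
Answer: 87628321/21930489 ≈ 3.9957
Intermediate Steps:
F(a) = 2*a/(-6 + a) (F(a) = (2*a)/(-6 + a) = 2*a/(-6 + a))
n = 9361/4683 (n = 2 + 1/(2*(-14)/(-6 - 14) - 938) = 2 + 1/(2*(-14)/(-20) - 938) = 2 + 1/(2*(-14)*(-1/20) - 938) = 2 + 1/(7/5 - 938) = 2 + 1/(-4683/5) = 2 - 5/4683 = 9361/4683 ≈ 1.9989)
n**2 = (9361/4683)**2 = 87628321/21930489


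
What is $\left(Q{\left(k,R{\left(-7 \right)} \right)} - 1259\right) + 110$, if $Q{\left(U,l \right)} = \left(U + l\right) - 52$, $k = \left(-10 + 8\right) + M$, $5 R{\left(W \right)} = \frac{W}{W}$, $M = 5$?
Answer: $- \frac{5989}{5} \approx -1197.8$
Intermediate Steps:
$R{\left(W \right)} = \frac{1}{5}$ ($R{\left(W \right)} = \frac{W \frac{1}{W}}{5} = \frac{1}{5} \cdot 1 = \frac{1}{5}$)
$k = 3$ ($k = \left(-10 + 8\right) + 5 = -2 + 5 = 3$)
$Q{\left(U,l \right)} = -52 + U + l$
$\left(Q{\left(k,R{\left(-7 \right)} \right)} - 1259\right) + 110 = \left(\left(-52 + 3 + \frac{1}{5}\right) - 1259\right) + 110 = \left(- \frac{244}{5} - 1259\right) + 110 = - \frac{6539}{5} + 110 = - \frac{5989}{5}$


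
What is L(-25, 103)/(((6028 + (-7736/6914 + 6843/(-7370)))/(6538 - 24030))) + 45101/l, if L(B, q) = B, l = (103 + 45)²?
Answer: 6782953186467757/90889619760528 ≈ 74.628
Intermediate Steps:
l = 21904 (l = 148² = 21904)
L(-25, 103)/(((6028 + (-7736/6914 + 6843/(-7370)))/(6538 - 24030))) + 45101/l = -25*(6538 - 24030)/(6028 + (-7736/6914 + 6843/(-7370))) + 45101/21904 = -25*(-17492/(6028 + (-7736*1/6914 + 6843*(-1/7370)))) + 45101*(1/21904) = -25*(-17492/(6028 + (-3868/3457 - 6843/7370))) + 45101/21904 = -25*(-17492/(6028 - 52163411/25478090)) + 45101/21904 = -25/((153529763109/25478090)*(-1/17492)) + 45101/21904 = -25/(-153529763109/445662750280) + 45101/21904 = -25*(-445662750280/153529763109) + 45101/21904 = 11141568757000/153529763109 + 45101/21904 = 6782953186467757/90889619760528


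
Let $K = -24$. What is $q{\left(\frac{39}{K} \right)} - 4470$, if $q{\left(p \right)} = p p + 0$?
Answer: $- \frac{285911}{64} \approx -4467.4$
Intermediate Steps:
$q{\left(p \right)} = p^{2}$ ($q{\left(p \right)} = p^{2} + 0 = p^{2}$)
$q{\left(\frac{39}{K} \right)} - 4470 = \left(\frac{39}{-24}\right)^{2} - 4470 = \left(39 \left(- \frac{1}{24}\right)\right)^{2} - 4470 = \left(- \frac{13}{8}\right)^{2} - 4470 = \frac{169}{64} - 4470 = - \frac{285911}{64}$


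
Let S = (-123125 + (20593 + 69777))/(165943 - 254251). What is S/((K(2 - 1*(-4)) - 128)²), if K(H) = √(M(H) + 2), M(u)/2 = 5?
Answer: 32755/(353232*(64 - √3)²) ≈ 2.3916e-5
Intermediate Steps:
M(u) = 10 (M(u) = 2*5 = 10)
K(H) = 2*√3 (K(H) = √(10 + 2) = √12 = 2*√3)
S = 32755/88308 (S = (-123125 + 90370)/(-88308) = -32755*(-1/88308) = 32755/88308 ≈ 0.37092)
S/((K(2 - 1*(-4)) - 128)²) = 32755/(88308*((2*√3 - 128)²)) = 32755/(88308*((-128 + 2*√3)²)) = 32755/(88308*(-128 + 2*√3)²)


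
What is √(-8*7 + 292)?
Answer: 2*√59 ≈ 15.362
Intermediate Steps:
√(-8*7 + 292) = √(-56 + 292) = √236 = 2*√59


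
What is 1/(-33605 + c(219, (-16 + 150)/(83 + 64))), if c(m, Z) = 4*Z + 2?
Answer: -147/4939105 ≈ -2.9762e-5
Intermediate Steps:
c(m, Z) = 2 + 4*Z
1/(-33605 + c(219, (-16 + 150)/(83 + 64))) = 1/(-33605 + (2 + 4*((-16 + 150)/(83 + 64)))) = 1/(-33605 + (2 + 4*(134/147))) = 1/(-33605 + (2 + 536/147)) = 1/(-33605 + 830/147) = 1/(-4939105/147) = -147/4939105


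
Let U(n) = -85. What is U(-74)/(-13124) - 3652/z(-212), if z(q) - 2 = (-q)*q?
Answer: 1522027/17347612 ≈ 0.087737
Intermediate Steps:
z(q) = 2 - q² (z(q) = 2 + (-q)*q = 2 - q²)
U(-74)/(-13124) - 3652/z(-212) = -85/(-13124) - 3652/(2 - 1*(-212)²) = -85*(-1/13124) - 3652/(2 - 1*44944) = 5/772 - 3652/(2 - 44944) = 5/772 - 3652/(-44942) = 5/772 - 3652*(-1/44942) = 5/772 + 1826/22471 = 1522027/17347612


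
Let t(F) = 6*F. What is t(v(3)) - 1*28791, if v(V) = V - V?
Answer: -28791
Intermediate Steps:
v(V) = 0
t(v(3)) - 1*28791 = 6*0 - 1*28791 = 0 - 28791 = -28791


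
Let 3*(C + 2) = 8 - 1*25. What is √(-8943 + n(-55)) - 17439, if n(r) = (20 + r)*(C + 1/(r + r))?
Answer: -17439 + I*√37785462/66 ≈ -17439.0 + 93.136*I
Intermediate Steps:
C = -23/3 (C = -2 + (8 - 1*25)/3 = -2 + (8 - 25)/3 = -2 + (⅓)*(-17) = -2 - 17/3 = -23/3 ≈ -7.6667)
n(r) = (20 + r)*(-23/3 + 1/(2*r)) (n(r) = (20 + r)*(-23/3 + 1/(r + r)) = (20 + r)*(-23/3 + 1/(2*r)))
√(-8943 + n(-55)) - 17439 = √(-8943 + (⅙)*(60 - 1*(-55)*(917 + 46*(-55)))/(-55)) - 17439 = √(-8943 + (⅙)*(-1/55)*(60 - 1*(-55)*(917 - 2530))) - 17439 = √(-8943 + (⅙)*(-1/55)*(60 - 1*(-55)*(-1613))) - 17439 = √(-8943 + (⅙)*(-1/55)*(60 - 88715)) - 17439 = √(-8943 + (⅙)*(-1/55)*(-88655)) - 17439 = √(-8943 + 17731/66) - 17439 = √(-572507/66) - 17439 = I*√37785462/66 - 17439 = -17439 + I*√37785462/66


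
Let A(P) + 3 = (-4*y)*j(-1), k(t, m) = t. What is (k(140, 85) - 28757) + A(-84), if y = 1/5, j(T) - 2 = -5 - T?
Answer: -143092/5 ≈ -28618.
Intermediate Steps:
j(T) = -3 - T (j(T) = 2 + (-5 - T) = -3 - T)
y = ⅕ (y = 1*(⅕) = ⅕ ≈ 0.20000)
A(P) = -7/5 (A(P) = -3 + (-4*⅕)*(-3 - 1*(-1)) = -3 - 4*(-3 + 1)/5 = -3 - ⅘*(-2) = -3 + 8/5 = -7/5)
(k(140, 85) - 28757) + A(-84) = (140 - 28757) - 7/5 = -28617 - 7/5 = -143092/5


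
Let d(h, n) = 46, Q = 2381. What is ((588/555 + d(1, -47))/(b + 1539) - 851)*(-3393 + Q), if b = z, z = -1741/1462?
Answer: 358192098458876/415931245 ≈ 8.6118e+5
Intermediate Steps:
z = -1741/1462 (z = -1741*1/1462 = -1741/1462 ≈ -1.1908)
b = -1741/1462 ≈ -1.1908
((588/555 + d(1, -47))/(b + 1539) - 851)*(-3393 + Q) = ((588/555 + 46)/(-1741/1462 + 1539) - 851)*(-3393 + 2381) = ((588*(1/555) + 46)/(2248277/1462) - 851)*(-1012) = ((196/185 + 46)*(1462/2248277) - 851)*(-1012) = ((8706/185)*(1462/2248277) - 851)*(-1012) = (12728172/415931245 - 851)*(-1012) = -353944761323/415931245*(-1012) = 358192098458876/415931245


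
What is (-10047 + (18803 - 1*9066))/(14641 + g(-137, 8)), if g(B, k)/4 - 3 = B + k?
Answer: -310/14137 ≈ -0.021928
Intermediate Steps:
g(B, k) = 12 + 4*B + 4*k (g(B, k) = 12 + 4*(B + k) = 12 + (4*B + 4*k) = 12 + 4*B + 4*k)
(-10047 + (18803 - 1*9066))/(14641 + g(-137, 8)) = (-10047 + (18803 - 1*9066))/(14641 + (12 + 4*(-137) + 4*8)) = (-10047 + (18803 - 9066))/(14641 + (12 - 548 + 32)) = (-10047 + 9737)/(14641 - 504) = -310/14137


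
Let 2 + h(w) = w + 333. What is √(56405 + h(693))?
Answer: 9*√709 ≈ 239.64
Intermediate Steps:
h(w) = 331 + w (h(w) = -2 + (w + 333) = -2 + (333 + w) = 331 + w)
√(56405 + h(693)) = √(56405 + (331 + 693)) = √(56405 + 1024) = √57429 = 9*√709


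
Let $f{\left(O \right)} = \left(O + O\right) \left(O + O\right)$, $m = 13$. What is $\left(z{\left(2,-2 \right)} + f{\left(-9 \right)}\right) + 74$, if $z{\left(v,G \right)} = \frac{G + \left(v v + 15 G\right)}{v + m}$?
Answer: $\frac{5942}{15} \approx 396.13$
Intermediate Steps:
$z{\left(v,G \right)} = \frac{v^{2} + 16 G}{13 + v}$ ($z{\left(v,G \right)} = \frac{G + \left(v v + 15 G\right)}{v + 13} = \frac{G + \left(v^{2} + 15 G\right)}{13 + v} = \frac{v^{2} + 16 G}{13 + v}$)
$f{\left(O \right)} = 4 O^{2}$ ($f{\left(O \right)} = 2 O 2 O = 4 O^{2}$)
$\left(z{\left(2,-2 \right)} + f{\left(-9 \right)}\right) + 74 = \left(\frac{2^{2} + 16 \left(-2\right)}{13 + 2} + 4 \left(-9\right)^{2}\right) + 74 = \left(\frac{4 - 32}{15} + 4 \cdot 81\right) + 74 = \left(\frac{1}{15} \left(-28\right) + 324\right) + 74 = \left(- \frac{28}{15} + 324\right) + 74 = \frac{4832}{15} + 74 = \frac{5942}{15}$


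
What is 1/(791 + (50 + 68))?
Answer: 1/909 ≈ 0.0011001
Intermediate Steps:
1/(791 + (50 + 68)) = 1/(791 + 118) = 1/909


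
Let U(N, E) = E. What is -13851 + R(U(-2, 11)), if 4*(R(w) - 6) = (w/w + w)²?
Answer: -13809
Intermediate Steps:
R(w) = 6 + (1 + w)²/4 (R(w) = 6 + (w/w + w)²/4 = 6 + (1 + w)²/4)
-13851 + R(U(-2, 11)) = -13851 + (6 + (1 + 11)²/4) = -13851 + (6 + (¼)*12²) = -13851 + (6 + (¼)*144) = -13851 + (6 + 36) = -13851 + 42 = -13809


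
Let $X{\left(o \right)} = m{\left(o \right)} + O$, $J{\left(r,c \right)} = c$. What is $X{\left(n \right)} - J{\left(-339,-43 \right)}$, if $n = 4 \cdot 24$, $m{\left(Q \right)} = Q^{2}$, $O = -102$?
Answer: $9157$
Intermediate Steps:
$n = 96$
$X{\left(o \right)} = -102 + o^{2}$ ($X{\left(o \right)} = o^{2} - 102 = -102 + o^{2}$)
$X{\left(n \right)} - J{\left(-339,-43 \right)} = \left(-102 + 96^{2}\right) - -43 = \left(-102 + 9216\right) + 43 = 9114 + 43 = 9157$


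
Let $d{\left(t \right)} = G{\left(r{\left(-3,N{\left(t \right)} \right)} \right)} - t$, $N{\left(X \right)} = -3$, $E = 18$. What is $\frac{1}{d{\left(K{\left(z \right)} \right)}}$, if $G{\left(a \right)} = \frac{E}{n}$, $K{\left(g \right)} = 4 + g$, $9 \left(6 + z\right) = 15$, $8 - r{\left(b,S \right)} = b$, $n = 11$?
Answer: $\frac{33}{65} \approx 0.50769$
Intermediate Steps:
$r{\left(b,S \right)} = 8 - b$
$z = - \frac{13}{3}$ ($z = -6 + \frac{1}{9} \cdot 15 = -6 + \frac{5}{3} = - \frac{13}{3} \approx -4.3333$)
$G{\left(a \right)} = \frac{18}{11}$
$d{\left(t \right)} = \frac{18}{11} - t$
$\frac{1}{d{\left(K{\left(z \right)} \right)}} = \frac{1}{\frac{18}{11} - \left(4 - \frac{13}{3}\right)} = \frac{1}{\frac{18}{11} - - \frac{1}{3}} = \frac{1}{\frac{18}{11} + \frac{1}{3}} = \frac{1}{\frac{65}{33}} = \frac{33}{65}$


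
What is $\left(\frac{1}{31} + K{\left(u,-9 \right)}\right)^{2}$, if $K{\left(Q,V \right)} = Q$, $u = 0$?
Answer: $\frac{1}{961} \approx 0.0010406$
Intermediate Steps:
$\left(\frac{1}{31} + K{\left(u,-9 \right)}\right)^{2} = \left(\frac{1}{31} + 0\right)^{2} = \left(\frac{1}{31}\right)^{2} = \frac{1}{961}$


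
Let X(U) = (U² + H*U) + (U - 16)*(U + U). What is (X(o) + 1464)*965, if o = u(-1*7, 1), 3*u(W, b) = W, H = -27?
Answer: 1561370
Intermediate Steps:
u(W, b) = W/3
o = -7/3 (o = (-1*7)/3 = (⅓)*(-7) = -7/3 ≈ -2.3333)
X(U) = U² - 27*U + 2*U*(-16 + U) (X(U) = (U² - 27*U) + (U - 16)*(U + U) = (U² - 27*U) + (-16 + U)*(2*U) = (U² - 27*U) + 2*U*(-16 + U) = U² - 27*U + 2*U*(-16 + U))
(X(o) + 1464)*965 = (-7*(-59 + 3*(-7/3))/3 + 1464)*965 = (-7*(-59 - 7)/3 + 1464)*965 = (-7/3*(-66) + 1464)*965 = (154 + 1464)*965 = 1618*965 = 1561370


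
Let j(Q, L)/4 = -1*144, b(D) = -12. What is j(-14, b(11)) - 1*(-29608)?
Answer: 29032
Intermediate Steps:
j(Q, L) = -576 (j(Q, L) = 4*(-1*144) = 4*(-144) = -576)
j(-14, b(11)) - 1*(-29608) = -576 - 1*(-29608) = -576 + 29608 = 29032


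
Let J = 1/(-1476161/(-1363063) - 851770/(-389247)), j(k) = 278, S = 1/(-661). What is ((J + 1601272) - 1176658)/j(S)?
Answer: 736963736324769639/482498860613006 ≈ 1527.4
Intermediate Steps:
S = -1/661 ≈ -0.0015129
J = 530568183561/1735607412277 (J = 1/(-1476161*(-1/1363063) - 851770*(-1/389247)) = 1/(1476161/1363063 + 851770/389247) = 1/(1735607412277/530568183561) = 530568183561/1735607412277 ≈ 0.30570)
((J + 1601272) - 1176658)/j(S) = ((530568183561/1735607412277 + 1601272) - 1176658)/278 = (2779180082839799905/1735607412277 - 1176658)*(1/278) = (736963736324769639/1735607412277)*(1/278) = 736963736324769639/482498860613006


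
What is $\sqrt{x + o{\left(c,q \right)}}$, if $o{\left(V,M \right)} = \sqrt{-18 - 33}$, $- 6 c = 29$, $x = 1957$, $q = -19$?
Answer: $\sqrt{1957 + i \sqrt{51}} \approx 44.238 + 0.08072 i$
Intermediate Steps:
$c = - \frac{29}{6}$ ($c = \left(- \frac{1}{6}\right) 29 = - \frac{29}{6} \approx -4.8333$)
$o{\left(V,M \right)} = i \sqrt{51}$ ($o{\left(V,M \right)} = \sqrt{-51} = i \sqrt{51}$)
$\sqrt{x + o{\left(c,q \right)}} = \sqrt{1957 + i \sqrt{51}}$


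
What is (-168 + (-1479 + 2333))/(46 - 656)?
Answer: -343/305 ≈ -1.1246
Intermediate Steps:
(-168 + (-1479 + 2333))/(46 - 656) = (-168 + 854)/(-610) = 686*(-1/610) = -343/305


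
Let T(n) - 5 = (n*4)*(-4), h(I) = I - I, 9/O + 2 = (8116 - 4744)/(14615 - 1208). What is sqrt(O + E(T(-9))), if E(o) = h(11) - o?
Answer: I*sqrt(9412017698)/7814 ≈ 12.416*I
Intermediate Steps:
O = -40221/7814 (O = 9/(-2 + (8116 - 4744)/(14615 - 1208)) = 9/(-2 + 3372/13407) = 9/(-2 + 3372*(1/13407)) = 9/(-2 + 1124/4469) = 9/(-7814/4469) = 9*(-4469/7814) = -40221/7814 ≈ -5.1473)
h(I) = 0
T(n) = 5 - 16*n (T(n) = 5 + (n*4)*(-4) = 5 + (4*n)*(-4) = 5 - 16*n)
E(o) = -o (E(o) = 0 - o = -o)
sqrt(O + E(T(-9))) = sqrt(-40221/7814 - (5 - 16*(-9))) = sqrt(-40221/7814 - (5 + 144)) = sqrt(-40221/7814 - 1*149) = sqrt(-40221/7814 - 149) = sqrt(-1204507/7814) = I*sqrt(9412017698)/7814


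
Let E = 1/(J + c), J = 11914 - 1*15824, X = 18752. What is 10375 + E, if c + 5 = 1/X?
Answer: 761671050873/73414079 ≈ 10375.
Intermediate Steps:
c = -93759/18752 (c = -5 + 1/18752 = -93759/18752 ≈ -4.9999)
J = -3910 (J = 11914 - 15824 = -3910)
E = -18752/73414079 (E = 1/(-3910 - 93759/18752) = 1/(-73414079/18752) = -18752/73414079 ≈ -0.00025543)
10375 + E = 10375 - 18752/73414079 = 761671050873/73414079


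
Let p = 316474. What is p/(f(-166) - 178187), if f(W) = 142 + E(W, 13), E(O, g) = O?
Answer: -316474/178211 ≈ -1.7758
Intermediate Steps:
f(W) = 142 + W
p/(f(-166) - 178187) = 316474/((142 - 166) - 178187) = 316474/(-24 - 178187) = 316474/(-178211) = 316474*(-1/178211) = -316474/178211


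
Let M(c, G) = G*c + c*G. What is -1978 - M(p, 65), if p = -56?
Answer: 5302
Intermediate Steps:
M(c, G) = 2*G*c (M(c, G) = G*c + G*c = 2*G*c)
-1978 - M(p, 65) = -1978 - 2*65*(-56) = -1978 - 1*(-7280) = -1978 + 7280 = 5302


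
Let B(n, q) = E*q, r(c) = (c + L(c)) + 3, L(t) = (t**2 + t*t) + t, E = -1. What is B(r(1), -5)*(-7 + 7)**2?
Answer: 0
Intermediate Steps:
L(t) = t + 2*t**2 (L(t) = (t**2 + t**2) + t = 2*t**2 + t = t + 2*t**2)
r(c) = 3 + c + c*(1 + 2*c) (r(c) = (c + c*(1 + 2*c)) + 3 = 3 + c + c*(1 + 2*c))
B(n, q) = -q
B(r(1), -5)*(-7 + 7)**2 = (-1*(-5))*(-7 + 7)**2 = 5*0**2 = 5*0 = 0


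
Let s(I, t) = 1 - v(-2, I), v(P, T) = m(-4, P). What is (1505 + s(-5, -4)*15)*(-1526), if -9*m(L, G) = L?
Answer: -6928040/3 ≈ -2.3093e+6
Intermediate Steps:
m(L, G) = -L/9
v(P, T) = 4/9 (v(P, T) = -1/9*(-4) = 4/9)
s(I, t) = 5/9 (s(I, t) = 1 - 1*4/9 = 1 - 4/9 = 5/9)
(1505 + s(-5, -4)*15)*(-1526) = (1505 + (5/9)*15)*(-1526) = (1505 + 25/3)*(-1526) = (4540/3)*(-1526) = -6928040/3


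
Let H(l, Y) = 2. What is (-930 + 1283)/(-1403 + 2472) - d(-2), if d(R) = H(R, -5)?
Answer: -1785/1069 ≈ -1.6698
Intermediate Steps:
d(R) = 2
(-930 + 1283)/(-1403 + 2472) - d(-2) = (-930 + 1283)/(-1403 + 2472) - 1*2 = 353/1069 - 2 = -1785/1069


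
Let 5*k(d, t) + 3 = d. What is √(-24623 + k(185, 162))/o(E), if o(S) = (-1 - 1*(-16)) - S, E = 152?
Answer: -I*√614665/685 ≈ -1.1445*I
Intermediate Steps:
k(d, t) = -⅗ + d/5
o(S) = 15 - S (o(S) = (-1 + 16) - S = 15 - S)
√(-24623 + k(185, 162))/o(E) = √(-24623 + (-⅗ + (⅕)*185))/(15 - 1*152) = √(-24623 + (-⅗ + 37))/(15 - 152) = √(-24623 + 182/5)/(-137) = √(-122933/5)*(-1/137) = (I*√614665/5)*(-1/137) = -I*√614665/685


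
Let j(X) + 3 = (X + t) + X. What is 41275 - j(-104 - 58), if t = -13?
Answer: 41615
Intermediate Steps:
j(X) = -16 + 2*X (j(X) = -3 + ((X - 13) + X) = -3 + ((-13 + X) + X) = -3 + (-13 + 2*X) = -16 + 2*X)
41275 - j(-104 - 58) = 41275 - (-16 + 2*(-104 - 58)) = 41275 - (-16 + 2*(-162)) = 41275 - (-16 - 324) = 41275 - 1*(-340) = 41275 + 340 = 41615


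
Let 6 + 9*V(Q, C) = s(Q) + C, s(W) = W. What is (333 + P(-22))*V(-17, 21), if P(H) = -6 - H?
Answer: -698/9 ≈ -77.556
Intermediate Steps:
V(Q, C) = -⅔ + C/9 + Q/9 (V(Q, C) = -⅔ + (Q + C)/9 = -⅔ + (C + Q)/9 = -⅔ + (C/9 + Q/9) = -⅔ + C/9 + Q/9)
(333 + P(-22))*V(-17, 21) = (333 + (-6 - 1*(-22)))*(-⅔ + (⅑)*21 + (⅑)*(-17)) = (333 + (-6 + 22))*(-⅔ + 7/3 - 17/9) = (333 + 16)*(-2/9) = 349*(-2/9) = -698/9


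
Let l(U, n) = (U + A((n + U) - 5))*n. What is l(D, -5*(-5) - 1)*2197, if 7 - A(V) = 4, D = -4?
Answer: -52728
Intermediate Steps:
A(V) = 3 (A(V) = 7 - 1*4 = 7 - 4 = 3)
l(U, n) = n*(3 + U) (l(U, n) = (U + 3)*n = (3 + U)*n = n*(3 + U))
l(D, -5*(-5) - 1)*2197 = ((-5*(-5) - 1)*(3 - 4))*2197 = ((25 - 1)*(-1))*2197 = (24*(-1))*2197 = -24*2197 = -52728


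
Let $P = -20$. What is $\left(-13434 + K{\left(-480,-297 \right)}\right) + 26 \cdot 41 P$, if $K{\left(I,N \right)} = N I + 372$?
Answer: $108178$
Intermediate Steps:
$K{\left(I,N \right)} = 372 + I N$ ($K{\left(I,N \right)} = I N + 372 = 372 + I N$)
$\left(-13434 + K{\left(-480,-297 \right)}\right) + 26 \cdot 41 P = \left(-13434 + \left(372 - -142560\right)\right) + 26 \cdot 41 \left(-20\right) = \left(-13434 + \left(372 + 142560\right)\right) + 1066 \left(-20\right) = \left(-13434 + 142932\right) - 21320 = 129498 - 21320 = 108178$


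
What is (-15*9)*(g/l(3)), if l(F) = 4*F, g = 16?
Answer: -180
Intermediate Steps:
(-15*9)*(g/l(3)) = (-15*9)*(16/((4*3))) = -2160/12 = -135*4/3 = -180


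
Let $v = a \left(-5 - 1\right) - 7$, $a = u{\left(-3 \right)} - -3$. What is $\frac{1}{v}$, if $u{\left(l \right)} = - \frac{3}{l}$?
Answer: $- \frac{1}{31} \approx -0.032258$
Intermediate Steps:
$a = 4$ ($a = - \frac{3}{-3} - -3 = \left(-3\right) \left(- \frac{1}{3}\right) + 3 = 1 + 3 = 4$)
$v = -31$ ($v = 4 \left(-5 - 1\right) - 7 = 4 \left(-6\right) - 7 = -24 - 7 = -31$)
$\frac{1}{v} = \frac{1}{-31} = - \frac{1}{31}$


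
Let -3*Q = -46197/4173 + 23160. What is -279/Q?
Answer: 388089/10733387 ≈ 0.036157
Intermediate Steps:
Q = -10733387/1391 (Q = -(-46197/4173 + 23160)/3 = -(-46197*1/4173 + 23160)/3 = -(-15399/1391 + 23160)/3 = -⅓*32200161/1391 = -10733387/1391 ≈ -7716.3)
-279/Q = -279/(-10733387/1391) = -279*(-1391/10733387) = 388089/10733387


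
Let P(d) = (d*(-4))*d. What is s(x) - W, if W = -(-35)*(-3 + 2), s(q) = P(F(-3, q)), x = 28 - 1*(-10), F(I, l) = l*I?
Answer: -51949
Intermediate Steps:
F(I, l) = I*l
x = 38 (x = 28 + 10 = 38)
P(d) = -4*d**2 (P(d) = (-4*d)*d = -4*d**2)
s(q) = -36*q**2 (s(q) = -4*9*q**2 = -36*q**2)
W = -35 (W = -(-35)*(-1) = -35*1 = -35)
s(x) - W = -36*38**2 - 1*(-35) = -36*1444 + 35 = -51984 + 35 = -51949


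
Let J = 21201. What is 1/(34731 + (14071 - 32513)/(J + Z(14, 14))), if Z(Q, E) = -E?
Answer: 21187/735827255 ≈ 2.8793e-5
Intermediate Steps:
1/(34731 + (14071 - 32513)/(J + Z(14, 14))) = 1/(34731 + (14071 - 32513)/(21201 - 1*14)) = 1/(34731 - 18442/(21201 - 14)) = 1/(34731 - 18442/21187) = 1/(735827255/21187) = 21187/735827255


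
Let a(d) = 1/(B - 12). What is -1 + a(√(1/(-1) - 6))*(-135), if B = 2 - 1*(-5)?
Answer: 26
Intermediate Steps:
B = 7 (B = 2 + 5 = 7)
a(d) = -⅕ (a(d) = 1/(7 - 12) = 1/(-5) = -⅕)
-1 + a(√(1/(-1) - 6))*(-135) = -1 - ⅕*(-135) = -1 + 27 = 26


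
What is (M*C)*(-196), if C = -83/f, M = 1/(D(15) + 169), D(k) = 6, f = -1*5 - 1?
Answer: -1162/75 ≈ -15.493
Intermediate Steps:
f = -6 (f = -5 - 1 = -6)
M = 1/175 (M = 1/(6 + 169) = 1/175 ≈ 0.0057143)
C = 83/6 (C = -83/(-6) = -83*(-1/6) = 83/6 ≈ 13.833)
(M*C)*(-196) = ((1/175)*(83/6))*(-196) = (83/1050)*(-196) = -1162/75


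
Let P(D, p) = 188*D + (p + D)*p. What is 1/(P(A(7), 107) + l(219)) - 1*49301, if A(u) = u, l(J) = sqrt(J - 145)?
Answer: -4501874514604/91314061 - sqrt(74)/182628122 ≈ -49301.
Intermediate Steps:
l(J) = sqrt(-145 + J)
P(D, p) = 188*D + p*(D + p) (P(D, p) = 188*D + (D + p)*p = 188*D + p*(D + p))
1/(P(A(7), 107) + l(219)) - 1*49301 = 1/((107**2 + 188*7 + 7*107) + sqrt(-145 + 219)) - 1*49301 = 1/((11449 + 1316 + 749) + sqrt(74)) - 49301 = 1/(13514 + sqrt(74)) - 49301 = -49301 + 1/(13514 + sqrt(74))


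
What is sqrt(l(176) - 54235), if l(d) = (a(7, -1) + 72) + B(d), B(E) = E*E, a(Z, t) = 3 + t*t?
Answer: I*sqrt(23183) ≈ 152.26*I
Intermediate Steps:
a(Z, t) = 3 + t**2
B(E) = E**2
l(d) = 76 + d**2 (l(d) = ((3 + (-1)**2) + 72) + d**2 = ((3 + 1) + 72) + d**2 = (4 + 72) + d**2 = 76 + d**2)
sqrt(l(176) - 54235) = sqrt((76 + 176**2) - 54235) = sqrt((76 + 30976) - 54235) = sqrt(31052 - 54235) = sqrt(-23183) = I*sqrt(23183)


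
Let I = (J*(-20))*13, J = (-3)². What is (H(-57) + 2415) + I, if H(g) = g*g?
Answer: 3324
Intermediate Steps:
H(g) = g²
J = 9
I = -2340 (I = (9*(-20))*13 = -180*13 = -2340)
(H(-57) + 2415) + I = ((-57)² + 2415) - 2340 = (3249 + 2415) - 2340 = 5664 - 2340 = 3324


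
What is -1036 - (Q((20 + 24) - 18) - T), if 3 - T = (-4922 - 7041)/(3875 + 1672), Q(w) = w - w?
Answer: -5718088/5547 ≈ -1030.8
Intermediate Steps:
Q(w) = 0
T = 28604/5547 (T = 3 - (-4922 - 7041)/(3875 + 1672) = 3 - (-11963)/5547 = 3 - 1*(-11963/5547) = 3 + 11963/5547 = 28604/5547 ≈ 5.1567)
-1036 - (Q((20 + 24) - 18) - T) = -1036 - (0 - 1*28604/5547) = -1036 - (0 - 28604/5547) = -1036 - 1*(-28604/5547) = -1036 + 28604/5547 = -5718088/5547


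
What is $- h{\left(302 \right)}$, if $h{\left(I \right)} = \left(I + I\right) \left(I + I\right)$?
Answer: $-364816$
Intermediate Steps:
$h{\left(I \right)} = 4 I^{2}$ ($h{\left(I \right)} = 2 I 2 I = 4 I^{2}$)
$- h{\left(302 \right)} = - 4 \cdot 302^{2} = - 4 \cdot 91204 = \left(-1\right) 364816 = -364816$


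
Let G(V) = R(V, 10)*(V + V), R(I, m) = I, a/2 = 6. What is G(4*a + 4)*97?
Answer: 524576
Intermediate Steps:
a = 12 (a = 2*6 = 12)
G(V) = 2*V² (G(V) = V*(V + V) = V*(2*V) = 2*V²)
G(4*a + 4)*97 = (2*(4*12 + 4)²)*97 = (2*(48 + 4)²)*97 = (2*52²)*97 = (2*2704)*97 = 5408*97 = 524576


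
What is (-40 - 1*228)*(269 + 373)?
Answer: -172056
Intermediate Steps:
(-40 - 1*228)*(269 + 373) = (-40 - 228)*642 = -268*642 = -172056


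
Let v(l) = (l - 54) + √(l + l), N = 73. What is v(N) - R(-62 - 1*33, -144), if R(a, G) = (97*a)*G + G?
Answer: -1326797 + √146 ≈ -1.3268e+6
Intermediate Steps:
R(a, G) = G + 97*G*a (R(a, G) = 97*G*a + G = G + 97*G*a)
v(l) = -54 + l + √2*√l (v(l) = (-54 + l) + √(2*l) = (-54 + l) + √2*√l = -54 + l + √2*√l)
v(N) - R(-62 - 1*33, -144) = (-54 + 73 + √2*√73) - (-144)*(1 + 97*(-62 - 1*33)) = (-54 + 73 + √146) - (-144)*(1 + 97*(-62 - 33)) = (19 + √146) - (-144)*(1 + 97*(-95)) = (19 + √146) - (-144)*(1 - 9215) = (19 + √146) - (-144)*(-9214) = (19 + √146) - 1*1326816 = (19 + √146) - 1326816 = -1326797 + √146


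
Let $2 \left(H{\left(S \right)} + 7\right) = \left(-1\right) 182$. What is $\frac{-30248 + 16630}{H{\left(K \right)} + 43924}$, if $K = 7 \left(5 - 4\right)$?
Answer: $- \frac{6809}{21913} \approx -0.31073$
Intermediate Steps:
$K = 7$ ($K = 7 \cdot 1 = 7$)
$H{\left(S \right)} = -98$ ($H{\left(S \right)} = -7 + \frac{\left(-1\right) 182}{2} = -7 + \frac{1}{2} \left(-182\right) = -7 - 91 = -98$)
$\frac{-30248 + 16630}{H{\left(K \right)} + 43924} = \frac{-30248 + 16630}{-98 + 43924} = - \frac{13618}{43826} = \left(-13618\right) \frac{1}{43826} = - \frac{6809}{21913}$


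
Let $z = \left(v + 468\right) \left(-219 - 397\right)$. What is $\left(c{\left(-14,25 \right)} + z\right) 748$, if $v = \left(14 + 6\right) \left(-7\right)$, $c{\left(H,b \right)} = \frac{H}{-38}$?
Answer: $- \frac{2871500940}{19} \approx -1.5113 \cdot 10^{8}$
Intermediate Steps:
$c{\left(H,b \right)} = - \frac{H}{38}$ ($c{\left(H,b \right)} = H \left(- \frac{1}{38}\right) = - \frac{H}{38}$)
$v = -140$ ($v = 20 \left(-7\right) = -140$)
$z = -202048$ ($z = \left(-140 + 468\right) \left(-219 - 397\right) = 328 \left(-616\right) = -202048$)
$\left(c{\left(-14,25 \right)} + z\right) 748 = \left(\left(- \frac{1}{38}\right) \left(-14\right) - 202048\right) 748 = \left(\frac{7}{19} - 202048\right) 748 = \left(- \frac{3838905}{19}\right) 748 = - \frac{2871500940}{19}$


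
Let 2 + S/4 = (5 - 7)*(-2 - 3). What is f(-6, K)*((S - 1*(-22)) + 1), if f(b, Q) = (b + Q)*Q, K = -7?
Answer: 5005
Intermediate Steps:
f(b, Q) = Q*(Q + b) (f(b, Q) = (Q + b)*Q = Q*(Q + b))
S = 32 (S = -8 + 4*((5 - 7)*(-2 - 3)) = -8 + 4*(-2*(-5)) = -8 + 4*10 = -8 + 40 = 32)
f(-6, K)*((S - 1*(-22)) + 1) = (-7*(-7 - 6))*((32 - 1*(-22)) + 1) = (-7*(-13))*((32 + 22) + 1) = 91*(54 + 1) = 91*55 = 5005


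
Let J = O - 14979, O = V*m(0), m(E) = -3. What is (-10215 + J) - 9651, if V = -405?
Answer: -33630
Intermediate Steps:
O = 1215 (O = -405*(-3) = 1215)
J = -13764 (J = 1215 - 14979 = -13764)
(-10215 + J) - 9651 = (-10215 - 13764) - 9651 = -23979 - 9651 = -33630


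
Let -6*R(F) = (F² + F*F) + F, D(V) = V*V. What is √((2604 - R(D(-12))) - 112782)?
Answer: I*√103242 ≈ 321.31*I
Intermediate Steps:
D(V) = V²
R(F) = -F²/3 - F/6 (R(F) = -((F² + F*F) + F)/6 = -((F² + F²) + F)/6 = -(2*F² + F)/6 = -(F + 2*F²)/6 = -F²/3 - F/6)
√((2604 - R(D(-12))) - 112782) = √((2604 - (-1)*(-12)²*(1 + 2*(-12)²)/6) - 112782) = √((2604 - (-1)*144*(1 + 2*144)/6) - 112782) = √((2604 - (-1)*144*(1 + 288)/6) - 112782) = √((2604 - (-1)*144*289/6) - 112782) = √((2604 - 1*(-6936)) - 112782) = √((2604 + 6936) - 112782) = √(9540 - 112782) = √(-103242) = I*√103242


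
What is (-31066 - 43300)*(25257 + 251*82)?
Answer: -3408863074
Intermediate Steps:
(-31066 - 43300)*(25257 + 251*82) = -74366*(25257 + 20582) = -74366*45839 = -3408863074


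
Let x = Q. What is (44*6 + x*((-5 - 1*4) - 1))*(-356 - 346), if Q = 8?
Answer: -129168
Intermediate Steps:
x = 8
(44*6 + x*((-5 - 1*4) - 1))*(-356 - 346) = (44*6 + 8*((-5 - 1*4) - 1))*(-356 - 346) = (264 + 8*((-5 - 4) - 1))*(-702) = (264 + 8*(-9 - 1))*(-702) = (264 + 8*(-10))*(-702) = (264 - 80)*(-702) = 184*(-702) = -129168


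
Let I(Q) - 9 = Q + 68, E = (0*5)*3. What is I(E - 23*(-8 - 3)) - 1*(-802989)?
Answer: 803319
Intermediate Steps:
E = 0 (E = 0*3 = 0)
I(Q) = 77 + Q (I(Q) = 9 + (Q + 68) = 9 + (68 + Q) = 77 + Q)
I(E - 23*(-8 - 3)) - 1*(-802989) = (77 + (0 - 23*(-8 - 3))) - 1*(-802989) = (77 + (0 - 23*(-8 - 1*3))) + 802989 = (77 + (0 - 23*(-8 - 3))) + 802989 = (77 + (0 - 23*(-11))) + 802989 = (77 + (0 + 253)) + 802989 = (77 + 253) + 802989 = 330 + 802989 = 803319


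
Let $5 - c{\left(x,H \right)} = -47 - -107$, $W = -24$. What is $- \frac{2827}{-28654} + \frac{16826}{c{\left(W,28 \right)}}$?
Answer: $- \frac{481976719}{1575970} \approx -305.83$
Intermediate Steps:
$c{\left(x,H \right)} = -55$ ($c{\left(x,H \right)} = 5 - \left(-47 - -107\right) = 5 - \left(-47 + 107\right) = 5 - 60 = -55$)
$- \frac{2827}{-28654} + \frac{16826}{c{\left(W,28 \right)}} = - \frac{2827}{-28654} + \frac{16826}{-55} = \left(-2827\right) \left(- \frac{1}{28654}\right) + 16826 \left(- \frac{1}{55}\right) = \frac{2827}{28654} - \frac{16826}{55} = - \frac{481976719}{1575970}$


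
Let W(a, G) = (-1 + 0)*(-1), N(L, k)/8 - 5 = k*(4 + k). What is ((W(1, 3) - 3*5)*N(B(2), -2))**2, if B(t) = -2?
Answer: 12544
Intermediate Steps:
N(L, k) = 40 + 8*k*(4 + k) (N(L, k) = 40 + 8*(k*(4 + k)) = 40 + 8*k*(4 + k))
W(a, G) = 1 (W(a, G) = -1*(-1) = 1)
((W(1, 3) - 3*5)*N(B(2), -2))**2 = ((1 - 3*5)*(40 + 8*(-2)**2 + 32*(-2)))**2 = ((1 - 15)*(40 + 8*4 - 64))**2 = (-14*(40 + 32 - 64))**2 = (-14*8)**2 = (-112)**2 = 12544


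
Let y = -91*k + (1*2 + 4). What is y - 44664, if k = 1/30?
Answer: -1339831/30 ≈ -44661.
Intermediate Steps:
k = 1/30 ≈ 0.033333
y = 89/30 (y = -91*1/30 + (1*2 + 4) = -91/30 + (2 + 4) = -91/30 + 6 = 89/30 ≈ 2.9667)
y - 44664 = 89/30 - 44664 = -1339831/30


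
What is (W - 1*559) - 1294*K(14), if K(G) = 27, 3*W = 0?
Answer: -35497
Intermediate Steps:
W = 0 (W = (⅓)*0 = 0)
(W - 1*559) - 1294*K(14) = (0 - 1*559) - 1294*27 = (0 - 559) - 34938 = -559 - 34938 = -35497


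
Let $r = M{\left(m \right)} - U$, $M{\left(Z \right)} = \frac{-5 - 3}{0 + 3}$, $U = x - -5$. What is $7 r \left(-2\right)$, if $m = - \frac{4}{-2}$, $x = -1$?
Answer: $\frac{280}{3} \approx 93.333$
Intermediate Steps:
$m = 2$ ($m = \left(-4\right) \left(- \frac{1}{2}\right) = 2$)
$U = 4$ ($U = -1 - -5 = -1 + 5 = 4$)
$M{\left(Z \right)} = - \frac{8}{3}$
$r = - \frac{20}{3}$ ($r = - \frac{8}{3} - 4 = - \frac{20}{3} \approx -6.6667$)
$7 r \left(-2\right) = 7 \left(- \frac{20}{3}\right) \left(-2\right) = \left(- \frac{140}{3}\right) \left(-2\right) = \frac{280}{3}$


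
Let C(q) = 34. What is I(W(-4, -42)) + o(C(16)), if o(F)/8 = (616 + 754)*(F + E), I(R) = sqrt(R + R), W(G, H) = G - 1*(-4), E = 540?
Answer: 6291040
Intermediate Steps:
W(G, H) = 4 + G (W(G, H) = G + 4 = 4 + G)
I(R) = sqrt(2)*sqrt(R) (I(R) = sqrt(2*R) = sqrt(2)*sqrt(R))
o(F) = 5918400 + 10960*F (o(F) = 8*((616 + 754)*(F + 540)) = 8*(1370*(540 + F)) = 8*(739800 + 1370*F) = 5918400 + 10960*F)
I(W(-4, -42)) + o(C(16)) = sqrt(2)*sqrt(4 - 4) + (5918400 + 10960*34) = sqrt(2)*sqrt(0) + (5918400 + 372640) = sqrt(2)*0 + 6291040 = 0 + 6291040 = 6291040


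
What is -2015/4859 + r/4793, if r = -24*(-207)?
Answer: 14481617/23289187 ≈ 0.62182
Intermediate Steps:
r = 4968
-2015/4859 + r/4793 = -2015/4859 + 4968/4793 = 14481617/23289187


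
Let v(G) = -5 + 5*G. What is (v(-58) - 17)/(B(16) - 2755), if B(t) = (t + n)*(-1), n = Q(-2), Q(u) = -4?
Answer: 312/2767 ≈ 0.11276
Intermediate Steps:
n = -4
B(t) = 4 - t (B(t) = (t - 4)*(-1) = (-4 + t)*(-1) = 4 - t)
(v(-58) - 17)/(B(16) - 2755) = ((-5 + 5*(-58)) - 17)/((4 - 1*16) - 2755) = ((-5 - 290) - 17)/((4 - 16) - 2755) = (-295 - 17)/(-12 - 2755) = -312/(-2767) = -312*(-1/2767) = 312/2767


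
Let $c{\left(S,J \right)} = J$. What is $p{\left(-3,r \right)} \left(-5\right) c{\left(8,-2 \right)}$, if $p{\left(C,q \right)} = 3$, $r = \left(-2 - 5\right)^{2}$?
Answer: $30$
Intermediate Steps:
$r = 49$ ($r = \left(-7\right)^{2} = 49$)
$p{\left(-3,r \right)} \left(-5\right) c{\left(8,-2 \right)} = 3 \left(-5\right) \left(-2\right) = \left(-15\right) \left(-2\right) = 30$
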